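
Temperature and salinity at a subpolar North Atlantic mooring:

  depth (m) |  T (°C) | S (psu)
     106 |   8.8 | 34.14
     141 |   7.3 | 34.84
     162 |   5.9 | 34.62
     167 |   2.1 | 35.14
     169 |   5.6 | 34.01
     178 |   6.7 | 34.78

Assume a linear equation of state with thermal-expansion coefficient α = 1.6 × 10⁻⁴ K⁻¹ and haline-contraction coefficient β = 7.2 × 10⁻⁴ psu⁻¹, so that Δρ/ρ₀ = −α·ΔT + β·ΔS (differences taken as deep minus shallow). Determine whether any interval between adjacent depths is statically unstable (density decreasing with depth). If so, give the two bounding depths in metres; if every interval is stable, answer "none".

Evaluate Δρ/ρ₀ = −αΔT + βΔS across each adjacent pair:
  106–141 m: −αΔT+βΔS = −(1.6 × 10⁻⁴)(-1.5)+(7.2 × 10⁻⁴)(+0.70) = 7.4 × 10⁻⁴ → stable
  141–162 m: −αΔT+βΔS = −(1.6 × 10⁻⁴)(-1.4)+(7.2 × 10⁻⁴)(-0.22) = 6.6 × 10⁻⁵ → stable
  162–167 m: −αΔT+βΔS = −(1.6 × 10⁻⁴)(-3.8)+(7.2 × 10⁻⁴)(+0.52) = 9.8 × 10⁻⁴ → stable
  167–169 m: −αΔT+βΔS = −(1.6 × 10⁻⁴)(+3.5)+(7.2 × 10⁻⁴)(-1.13) = -1.4 × 10⁻³ → UNSTABLE
  169–178 m: −αΔT+βΔS = −(1.6 × 10⁻⁴)(+1.1)+(7.2 × 10⁻⁴)(+0.77) = 3.8 × 10⁻⁴ → stable
The 167–169 m interval has Δρ < 0: lighter water underlies denser water.

167–169 m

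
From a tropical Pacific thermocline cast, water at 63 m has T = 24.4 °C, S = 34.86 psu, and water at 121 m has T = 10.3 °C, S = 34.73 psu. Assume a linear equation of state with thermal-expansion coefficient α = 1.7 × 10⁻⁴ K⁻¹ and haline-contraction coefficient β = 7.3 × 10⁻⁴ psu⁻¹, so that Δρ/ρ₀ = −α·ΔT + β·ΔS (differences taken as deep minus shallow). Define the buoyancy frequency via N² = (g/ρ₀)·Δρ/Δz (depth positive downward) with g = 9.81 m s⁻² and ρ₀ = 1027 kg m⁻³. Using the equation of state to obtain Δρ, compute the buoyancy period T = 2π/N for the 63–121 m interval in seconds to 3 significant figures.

ΔT = -14.1 K, ΔS = -0.13 psu (deep − shallow).
Δρ/ρ₀ = −αΔT + βΔS = 2.397 × 10⁻³ − 9.49 × 10⁻⁵ = 2.3021 × 10⁻³, so Δρ ≈ 2.364 kg m⁻³.
N² = (g/ρ₀)·Δρ/Δz = g·(Δρ/ρ₀)/Δz = 9.81 × 2.3021 × 10⁻³ / 58 = 3.8937 × 10⁻⁴ s⁻².
N = √(3.8937 × 10⁻⁴) = 0.019732 rad s⁻¹ → T = 2π/N = 318.43 s ≈ 318 s.

318 s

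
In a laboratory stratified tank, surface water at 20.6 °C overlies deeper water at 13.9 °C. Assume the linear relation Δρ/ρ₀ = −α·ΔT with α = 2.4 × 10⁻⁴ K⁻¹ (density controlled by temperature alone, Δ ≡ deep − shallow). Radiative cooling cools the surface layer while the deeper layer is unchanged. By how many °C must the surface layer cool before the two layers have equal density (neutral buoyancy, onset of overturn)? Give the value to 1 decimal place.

With temperature the only control, equal density requires T_surf′ = T_deep.
T_surf′ = 13.9 °C.
Cooling required: 20.6 − 13.9 = 6.7 °C.

6.7 °C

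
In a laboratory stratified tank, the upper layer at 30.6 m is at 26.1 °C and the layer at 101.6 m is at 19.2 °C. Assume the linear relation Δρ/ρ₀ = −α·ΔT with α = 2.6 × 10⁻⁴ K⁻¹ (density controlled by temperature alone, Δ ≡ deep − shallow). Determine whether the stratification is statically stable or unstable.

ΔT = 19.2 − 26.1 = -6.9 K, so Δρ/ρ₀ = −αΔT = 1.794 × 10⁻³.
Δρ/ρ₀ > 0, so Δρ > 0: deeper water is denser → statically stable.

stable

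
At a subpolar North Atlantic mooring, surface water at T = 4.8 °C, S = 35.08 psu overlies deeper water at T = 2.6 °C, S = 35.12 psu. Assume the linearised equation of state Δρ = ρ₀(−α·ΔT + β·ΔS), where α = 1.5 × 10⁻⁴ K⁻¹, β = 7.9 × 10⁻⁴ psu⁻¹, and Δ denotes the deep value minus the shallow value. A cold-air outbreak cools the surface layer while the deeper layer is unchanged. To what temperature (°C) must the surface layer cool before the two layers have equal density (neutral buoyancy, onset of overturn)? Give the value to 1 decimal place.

Neutral buoyancy requires Δρ = 0, i.e. −α(T_deep − T_surf′) + β(S_deep − S_surf) = 0.
T_surf′ = T_deep − (β/α)·ΔS = 2.6 − (7.9 × 10⁻⁴/1.5 × 10⁻⁴)·(+0.04) = 2.389 °C.
Cooling required: 4.8 − (2.389) = 2.411 °C.

2.4 °C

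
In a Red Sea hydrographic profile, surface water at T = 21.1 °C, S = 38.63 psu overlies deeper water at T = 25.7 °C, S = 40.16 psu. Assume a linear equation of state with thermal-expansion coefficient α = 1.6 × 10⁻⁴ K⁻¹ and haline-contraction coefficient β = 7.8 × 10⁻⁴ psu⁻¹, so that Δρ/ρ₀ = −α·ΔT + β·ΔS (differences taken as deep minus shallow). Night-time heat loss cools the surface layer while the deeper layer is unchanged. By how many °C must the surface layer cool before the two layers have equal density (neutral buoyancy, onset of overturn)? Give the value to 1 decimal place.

2.9 °C

Neutral buoyancy requires Δρ = 0, i.e. −α(T_deep − T_surf′) + β(S_deep − S_surf) = 0.
T_surf′ = T_deep − (β/α)·ΔS = 25.7 − (7.8 × 10⁻⁴/1.6 × 10⁻⁴)·(+1.53) = 18.241 °C.
Cooling required: 21.1 − (18.241) = 2.859 °C.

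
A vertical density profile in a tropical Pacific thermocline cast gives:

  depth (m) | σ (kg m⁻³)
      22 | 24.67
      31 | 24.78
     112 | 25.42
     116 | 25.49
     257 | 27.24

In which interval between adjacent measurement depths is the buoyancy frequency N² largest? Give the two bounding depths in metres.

112–116 m

Compute the density gradient over each adjacent pair:
  22–31 m: Δρ/Δz = 0.11/9 = 0.012 kg m⁻⁴
  31–112 m: Δρ/Δz = 0.64/81 = 7.9 × 10⁻³ kg m⁻⁴
  112–116 m: Δρ/Δz = 0.07/4 = 0.018 kg m⁻⁴
  116–257 m: Δρ/Δz = 1.75/141 = 0.012 kg m⁻⁴
The largest gradient is in the 112–116 m interval — the pycnocline.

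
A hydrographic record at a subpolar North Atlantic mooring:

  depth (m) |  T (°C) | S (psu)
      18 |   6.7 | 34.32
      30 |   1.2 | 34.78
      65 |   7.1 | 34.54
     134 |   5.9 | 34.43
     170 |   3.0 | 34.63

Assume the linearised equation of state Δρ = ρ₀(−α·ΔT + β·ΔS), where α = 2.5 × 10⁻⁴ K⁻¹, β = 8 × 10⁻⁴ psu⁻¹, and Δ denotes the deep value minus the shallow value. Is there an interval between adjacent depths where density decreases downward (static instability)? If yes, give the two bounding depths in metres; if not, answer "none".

Evaluate Δρ/ρ₀ = −αΔT + βΔS across each adjacent pair:
  18–30 m: −αΔT+βΔS = −(2.5 × 10⁻⁴)(-5.5)+(8 × 10⁻⁴)(+0.46) = 1.7 × 10⁻³ → stable
  30–65 m: −αΔT+βΔS = −(2.5 × 10⁻⁴)(+5.9)+(8 × 10⁻⁴)(-0.24) = -1.7 × 10⁻³ → UNSTABLE
  65–134 m: −αΔT+βΔS = −(2.5 × 10⁻⁴)(-1.2)+(8 × 10⁻⁴)(-0.11) = 2.1 × 10⁻⁴ → stable
  134–170 m: −αΔT+βΔS = −(2.5 × 10⁻⁴)(-2.9)+(8 × 10⁻⁴)(+0.20) = 8.8 × 10⁻⁴ → stable
The 30–65 m interval has Δρ < 0: lighter water underlies denser water.

30–65 m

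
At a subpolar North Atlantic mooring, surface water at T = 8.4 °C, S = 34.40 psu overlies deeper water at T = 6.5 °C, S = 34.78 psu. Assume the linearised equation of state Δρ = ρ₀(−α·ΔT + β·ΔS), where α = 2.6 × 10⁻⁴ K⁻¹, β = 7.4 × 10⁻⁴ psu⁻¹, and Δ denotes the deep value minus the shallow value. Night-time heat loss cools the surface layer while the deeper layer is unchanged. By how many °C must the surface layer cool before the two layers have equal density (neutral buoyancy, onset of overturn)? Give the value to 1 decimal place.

Neutral buoyancy requires Δρ = 0, i.e. −α(T_deep − T_surf′) + β(S_deep − S_surf) = 0.
T_surf′ = T_deep − (β/α)·ΔS = 6.5 − (7.4 × 10⁻⁴/2.6 × 10⁻⁴)·(+0.38) = 5.418 °C.
Cooling required: 8.4 − (5.418) = 2.982 °C.

3.0 °C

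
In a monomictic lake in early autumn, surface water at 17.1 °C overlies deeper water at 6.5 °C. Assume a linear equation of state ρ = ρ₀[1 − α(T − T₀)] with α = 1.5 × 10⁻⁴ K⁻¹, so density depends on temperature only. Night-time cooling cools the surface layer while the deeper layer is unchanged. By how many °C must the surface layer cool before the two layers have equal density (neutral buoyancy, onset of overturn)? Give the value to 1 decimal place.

With temperature the only control, equal density requires T_surf′ = T_deep.
T_surf′ = 6.5 °C.
Cooling required: 17.1 − 6.5 = 10.6 °C.

10.6 °C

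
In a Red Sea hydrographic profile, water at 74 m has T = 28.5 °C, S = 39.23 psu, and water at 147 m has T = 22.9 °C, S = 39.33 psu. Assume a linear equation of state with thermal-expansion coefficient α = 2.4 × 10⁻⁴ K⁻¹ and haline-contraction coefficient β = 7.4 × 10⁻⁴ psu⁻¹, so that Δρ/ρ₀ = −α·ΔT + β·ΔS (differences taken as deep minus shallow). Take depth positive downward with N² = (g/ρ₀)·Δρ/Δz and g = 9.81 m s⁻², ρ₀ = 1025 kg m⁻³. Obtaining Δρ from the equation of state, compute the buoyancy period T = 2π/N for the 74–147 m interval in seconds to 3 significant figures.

ΔT = -5.6 K, ΔS = +0.10 psu (deep − shallow).
Δρ/ρ₀ = −αΔT + βΔS = 1.344 × 10⁻³ + 7.40 × 10⁻⁵ = 1.418 × 10⁻³, so Δρ ≈ 1.453 kg m⁻³.
N² = (g/ρ₀)·Δρ/Δz = g·(Δρ/ρ₀)/Δz = 9.81 × 1.418 × 10⁻³ / 73 = 1.9056 × 10⁻⁴ s⁻².
N = √(1.9056 × 10⁻⁴) = 0.013804 rad s⁻¹ → T = 2π/N = 455.17 s ≈ 455 s.

455 s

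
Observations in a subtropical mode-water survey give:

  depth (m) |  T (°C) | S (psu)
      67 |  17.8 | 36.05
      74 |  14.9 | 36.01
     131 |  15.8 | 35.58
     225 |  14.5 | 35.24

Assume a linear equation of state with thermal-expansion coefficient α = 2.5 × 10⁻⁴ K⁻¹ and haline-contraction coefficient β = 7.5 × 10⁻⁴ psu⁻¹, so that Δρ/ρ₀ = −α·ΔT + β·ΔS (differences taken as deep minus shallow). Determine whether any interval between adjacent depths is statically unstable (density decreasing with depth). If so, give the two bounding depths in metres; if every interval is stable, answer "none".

Evaluate Δρ/ρ₀ = −αΔT + βΔS across each adjacent pair:
  67–74 m: −αΔT+βΔS = −(2.5 × 10⁻⁴)(-2.9)+(7.5 × 10⁻⁴)(-0.04) = 6.9 × 10⁻⁴ → stable
  74–131 m: −αΔT+βΔS = −(2.5 × 10⁻⁴)(+0.9)+(7.5 × 10⁻⁴)(-0.43) = -5.5 × 10⁻⁴ → UNSTABLE
  131–225 m: −αΔT+βΔS = −(2.5 × 10⁻⁴)(-1.3)+(7.5 × 10⁻⁴)(-0.34) = 7.0 × 10⁻⁵ → stable
The 74–131 m interval has Δρ < 0: lighter water underlies denser water.

74–131 m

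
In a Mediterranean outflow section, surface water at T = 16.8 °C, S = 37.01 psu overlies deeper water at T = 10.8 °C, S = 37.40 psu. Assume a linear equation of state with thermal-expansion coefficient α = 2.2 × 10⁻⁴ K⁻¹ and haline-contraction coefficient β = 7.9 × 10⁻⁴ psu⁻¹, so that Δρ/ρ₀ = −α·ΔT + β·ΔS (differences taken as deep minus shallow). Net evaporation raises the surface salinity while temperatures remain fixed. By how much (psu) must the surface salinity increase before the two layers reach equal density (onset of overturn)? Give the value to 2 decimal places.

2.06 psu

Neutral buoyancy requires −α(T_deep − T_surf) + β(S_deep − S_surf′) = 0.
S_surf′ = S_deep − (α/β)·ΔT = 37.40 − (2.2 × 10⁻⁴/7.9 × 10⁻⁴)·(-6.0) = 39.0709 psu.
Increase required: 39.0709 − 37.01 = 2.0609 psu.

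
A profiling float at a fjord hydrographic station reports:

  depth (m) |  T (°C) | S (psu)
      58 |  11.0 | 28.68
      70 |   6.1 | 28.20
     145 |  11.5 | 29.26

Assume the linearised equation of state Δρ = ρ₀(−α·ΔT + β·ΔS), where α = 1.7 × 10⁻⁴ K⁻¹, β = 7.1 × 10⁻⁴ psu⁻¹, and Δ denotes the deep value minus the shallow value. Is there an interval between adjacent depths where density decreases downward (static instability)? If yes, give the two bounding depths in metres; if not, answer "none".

Evaluate Δρ/ρ₀ = −αΔT + βΔS across each adjacent pair:
  58–70 m: −αΔT+βΔS = −(1.7 × 10⁻⁴)(-4.9)+(7.1 × 10⁻⁴)(-0.48) = 4.9 × 10⁻⁴ → stable
  70–145 m: −αΔT+βΔS = −(1.7 × 10⁻⁴)(+5.4)+(7.1 × 10⁻⁴)(+1.06) = -1.7 × 10⁻⁴ → UNSTABLE
The 70–145 m interval has Δρ < 0: lighter water underlies denser water.

70–145 m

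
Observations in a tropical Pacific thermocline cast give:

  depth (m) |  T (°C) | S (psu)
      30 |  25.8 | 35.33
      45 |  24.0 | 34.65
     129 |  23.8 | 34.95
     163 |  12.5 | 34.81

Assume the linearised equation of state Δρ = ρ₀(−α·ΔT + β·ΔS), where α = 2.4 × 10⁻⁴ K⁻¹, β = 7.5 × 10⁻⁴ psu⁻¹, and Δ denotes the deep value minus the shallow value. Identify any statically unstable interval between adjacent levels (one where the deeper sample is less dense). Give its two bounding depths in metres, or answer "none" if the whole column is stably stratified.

Evaluate Δρ/ρ₀ = −αΔT + βΔS across each adjacent pair:
  30–45 m: −αΔT+βΔS = −(2.4 × 10⁻⁴)(-1.8)+(7.5 × 10⁻⁴)(-0.68) = -7.8 × 10⁻⁵ → UNSTABLE
  45–129 m: −αΔT+βΔS = −(2.4 × 10⁻⁴)(-0.2)+(7.5 × 10⁻⁴)(+0.30) = 2.7 × 10⁻⁴ → stable
  129–163 m: −αΔT+βΔS = −(2.4 × 10⁻⁴)(-11.3)+(7.5 × 10⁻⁴)(-0.14) = 2.6 × 10⁻³ → stable
The 30–45 m interval has Δρ < 0: lighter water underlies denser water.

30–45 m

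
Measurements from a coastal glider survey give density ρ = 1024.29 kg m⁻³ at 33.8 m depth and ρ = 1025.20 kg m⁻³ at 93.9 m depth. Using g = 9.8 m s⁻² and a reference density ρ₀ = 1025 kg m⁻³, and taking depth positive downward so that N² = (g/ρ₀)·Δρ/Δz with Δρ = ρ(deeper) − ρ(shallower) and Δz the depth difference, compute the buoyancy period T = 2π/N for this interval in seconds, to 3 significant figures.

522 s

Δρ = 1025.20 − 1024.29 = 0.91 kg m⁻³ over Δz = 93.9 − 33.8 = 60.1 m.
N² = (9.8/1025) × (0.91/60.1) = 1.4477 × 10⁻⁴ s⁻².
N = √(1.4477 × 10⁻⁴) = 0.012032 rad s⁻¹, so T = 2π/N = 522.21 s ≈ 522 s.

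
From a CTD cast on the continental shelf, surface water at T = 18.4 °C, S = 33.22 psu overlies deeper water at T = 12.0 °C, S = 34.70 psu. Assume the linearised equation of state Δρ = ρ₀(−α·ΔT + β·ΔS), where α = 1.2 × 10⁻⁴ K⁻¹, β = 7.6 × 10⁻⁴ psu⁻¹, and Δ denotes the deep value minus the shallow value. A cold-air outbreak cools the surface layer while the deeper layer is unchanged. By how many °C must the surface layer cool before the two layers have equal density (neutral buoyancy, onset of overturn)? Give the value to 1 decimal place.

Neutral buoyancy requires Δρ = 0, i.e. −α(T_deep − T_surf′) + β(S_deep − S_surf) = 0.
T_surf′ = T_deep − (β/α)·ΔS = 12.0 − (7.6 × 10⁻⁴/1.2 × 10⁻⁴)·(+1.48) = 2.627 °C.
Cooling required: 18.4 − (2.627) = 15.773 °C.

15.8 °C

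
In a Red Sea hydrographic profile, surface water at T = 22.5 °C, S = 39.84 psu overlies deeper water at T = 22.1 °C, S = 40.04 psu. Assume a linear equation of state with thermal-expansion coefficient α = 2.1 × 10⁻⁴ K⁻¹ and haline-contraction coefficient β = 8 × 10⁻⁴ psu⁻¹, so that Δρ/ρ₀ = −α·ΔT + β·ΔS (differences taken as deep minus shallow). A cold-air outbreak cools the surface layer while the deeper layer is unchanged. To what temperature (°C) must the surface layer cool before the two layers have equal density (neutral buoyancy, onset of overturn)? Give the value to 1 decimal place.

Neutral buoyancy requires Δρ = 0, i.e. −α(T_deep − T_surf′) + β(S_deep − S_surf) = 0.
T_surf′ = T_deep − (β/α)·ΔS = 22.1 − (8 × 10⁻⁴/2.1 × 10⁻⁴)·(+0.20) = 21.338 °C.
Cooling required: 22.5 − (21.338) = 1.162 °C.

21.3 °C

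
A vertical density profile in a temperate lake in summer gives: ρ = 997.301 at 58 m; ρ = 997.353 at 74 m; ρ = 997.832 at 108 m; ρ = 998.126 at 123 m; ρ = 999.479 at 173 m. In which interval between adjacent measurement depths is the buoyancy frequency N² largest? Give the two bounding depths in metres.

Compute the density gradient over each adjacent pair:
  58–74 m: Δρ/Δz = 0.052/16 = 3.2 × 10⁻³ kg m⁻⁴
  74–108 m: Δρ/Δz = 0.479/34 = 0.014 kg m⁻⁴
  108–123 m: Δρ/Δz = 0.294/15 = 0.020 kg m⁻⁴
  123–173 m: Δρ/Δz = 1.353/50 = 0.027 kg m⁻⁴
The largest gradient is in the 123–173 m interval — the pycnocline.

123–173 m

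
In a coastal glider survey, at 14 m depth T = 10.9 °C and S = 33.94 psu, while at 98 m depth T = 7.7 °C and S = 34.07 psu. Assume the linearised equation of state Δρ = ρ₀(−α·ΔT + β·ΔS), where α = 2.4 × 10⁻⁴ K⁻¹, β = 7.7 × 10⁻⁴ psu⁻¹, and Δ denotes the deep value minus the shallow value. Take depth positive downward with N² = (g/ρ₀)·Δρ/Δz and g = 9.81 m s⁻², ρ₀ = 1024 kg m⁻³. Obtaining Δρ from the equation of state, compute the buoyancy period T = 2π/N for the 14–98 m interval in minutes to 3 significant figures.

ΔT = -3.2 K, ΔS = +0.13 psu (deep − shallow).
Δρ/ρ₀ = −αΔT + βΔS = 7.68 × 10⁻⁴ + 1.001 × 10⁻⁴ = 8.681 × 10⁻⁴, so Δρ ≈ 0.8889 kg m⁻³.
N² = (g/ρ₀)·Δρ/Δz = g·(Δρ/ρ₀)/Δz = 9.81 × 8.681 × 10⁻⁴ / 84 = 1.0138 × 10⁻⁴ s⁻².
N = √(1.0138 × 10⁻⁴) = 0.010069 rad s⁻¹ → T = 2π/N = 624.01 s = 10.400 min ≈ 10.4 min.

10.4 min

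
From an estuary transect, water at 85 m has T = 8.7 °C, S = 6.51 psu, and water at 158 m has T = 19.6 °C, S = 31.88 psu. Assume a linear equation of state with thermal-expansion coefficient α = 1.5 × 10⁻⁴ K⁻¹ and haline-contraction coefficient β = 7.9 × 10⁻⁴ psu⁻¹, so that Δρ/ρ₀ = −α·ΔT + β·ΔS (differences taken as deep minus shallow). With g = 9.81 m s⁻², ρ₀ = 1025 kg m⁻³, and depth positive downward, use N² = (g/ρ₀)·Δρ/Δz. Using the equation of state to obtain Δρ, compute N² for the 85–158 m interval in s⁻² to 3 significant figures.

ΔT = +10.9 K, ΔS = +25.37 psu (deep − shallow).
Δρ/ρ₀ = −αΔT + βΔS = -1.635 × 10⁻³ + 0.0200423 = 0.0184073, so Δρ ≈ 18.87 kg m⁻³.
N² = (g/ρ₀)·Δρ/Δz = g·(Δρ/ρ₀)/Δz = 9.81 × 0.0184073 / 73 = 2.4736 × 10⁻³ s⁻² ≈ 2.47 × 10⁻³ s⁻².

2.47 × 10⁻³ s⁻²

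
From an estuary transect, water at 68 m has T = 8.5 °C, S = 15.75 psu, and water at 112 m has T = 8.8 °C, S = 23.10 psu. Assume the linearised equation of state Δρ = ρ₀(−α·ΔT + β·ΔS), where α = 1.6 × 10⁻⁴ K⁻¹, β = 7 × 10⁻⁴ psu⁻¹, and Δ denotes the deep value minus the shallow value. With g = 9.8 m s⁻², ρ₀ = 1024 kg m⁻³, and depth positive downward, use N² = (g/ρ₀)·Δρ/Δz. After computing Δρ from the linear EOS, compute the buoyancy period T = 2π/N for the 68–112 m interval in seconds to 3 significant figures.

ΔT = +0.3 K, ΔS = +7.35 psu (deep − shallow).
Δρ/ρ₀ = −αΔT + βΔS = -4.80 × 10⁻⁵ + 5.145 × 10⁻³ = 5.097 × 10⁻³, so Δρ ≈ 5.219 kg m⁻³.
N² = (g/ρ₀)·Δρ/Δz = g·(Δρ/ρ₀)/Δz = 9.8 × 5.097 × 10⁻³ / 44 = 1.1352 × 10⁻³ s⁻².
N = √(1.1352 × 10⁻³) = 0.033693 rad s⁻¹ → T = 2π/N = 186.48 s ≈ 186 s.

186 s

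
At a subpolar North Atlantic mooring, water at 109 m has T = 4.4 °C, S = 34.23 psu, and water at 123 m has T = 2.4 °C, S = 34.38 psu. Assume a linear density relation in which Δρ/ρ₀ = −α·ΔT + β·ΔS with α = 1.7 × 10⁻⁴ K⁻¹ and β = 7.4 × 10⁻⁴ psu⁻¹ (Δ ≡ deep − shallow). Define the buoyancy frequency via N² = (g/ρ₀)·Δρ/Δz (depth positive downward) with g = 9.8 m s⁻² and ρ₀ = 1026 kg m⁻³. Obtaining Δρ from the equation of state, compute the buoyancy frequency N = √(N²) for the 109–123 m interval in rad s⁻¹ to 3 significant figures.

0.0178 rad s⁻¹

ΔT = -2.0 K, ΔS = +0.15 psu (deep − shallow).
Δρ/ρ₀ = −αΔT + βΔS = 3.40 × 10⁻⁴ + 1.11 × 10⁻⁴ = 4.51 × 10⁻⁴, so Δρ ≈ 0.4627 kg m⁻³.
N² = (g/ρ₀)·Δρ/Δz = g·(Δρ/ρ₀)/Δz = 9.8 × 4.51 × 10⁻⁴ / 14 = 3.1570 × 10⁻⁴ s⁻².
N = √(3.1570 × 10⁻⁴) = 0.017768 rad s⁻¹ ≈ 0.0178 rad s⁻¹.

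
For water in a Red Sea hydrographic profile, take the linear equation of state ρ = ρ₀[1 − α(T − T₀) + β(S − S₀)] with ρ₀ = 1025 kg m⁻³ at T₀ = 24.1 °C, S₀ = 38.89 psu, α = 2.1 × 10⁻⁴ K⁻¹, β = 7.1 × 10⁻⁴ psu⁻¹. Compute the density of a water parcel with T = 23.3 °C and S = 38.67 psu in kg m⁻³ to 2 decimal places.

1025.01 kg m⁻³

T − T₀ = -0.8 K, S − S₀ = -0.22 psu.
Bracket = 1 − α·(-0.8) + β·(-0.22) = 1 + (1.18 × 10⁻⁵) = 1.0000118.
ρ = 1025 × 1.0000118 = 1025.01 kg m⁻³.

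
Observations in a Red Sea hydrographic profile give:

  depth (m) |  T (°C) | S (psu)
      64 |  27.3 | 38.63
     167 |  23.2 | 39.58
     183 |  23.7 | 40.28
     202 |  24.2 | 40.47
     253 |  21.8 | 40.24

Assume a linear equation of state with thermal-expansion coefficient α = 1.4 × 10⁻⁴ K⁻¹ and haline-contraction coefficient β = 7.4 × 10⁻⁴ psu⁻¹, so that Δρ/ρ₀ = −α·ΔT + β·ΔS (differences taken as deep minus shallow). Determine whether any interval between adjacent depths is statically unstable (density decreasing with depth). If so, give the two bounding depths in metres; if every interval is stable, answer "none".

none

Evaluate Δρ/ρ₀ = −αΔT + βΔS across each adjacent pair:
  64–167 m: −αΔT+βΔS = −(1.4 × 10⁻⁴)(-4.1)+(7.4 × 10⁻⁴)(+0.95) = 1.3 × 10⁻³ → stable
  167–183 m: −αΔT+βΔS = −(1.4 × 10⁻⁴)(+0.5)+(7.4 × 10⁻⁴)(+0.70) = 4.5 × 10⁻⁴ → stable
  183–202 m: −αΔT+βΔS = −(1.4 × 10⁻⁴)(+0.5)+(7.4 × 10⁻⁴)(+0.19) = 7.1 × 10⁻⁵ → stable
  202–253 m: −αΔT+βΔS = −(1.4 × 10⁻⁴)(-2.4)+(7.4 × 10⁻⁴)(-0.23) = 1.7 × 10⁻⁴ → stable
Every interval has Δρ > 0: the column is stably stratified throughout.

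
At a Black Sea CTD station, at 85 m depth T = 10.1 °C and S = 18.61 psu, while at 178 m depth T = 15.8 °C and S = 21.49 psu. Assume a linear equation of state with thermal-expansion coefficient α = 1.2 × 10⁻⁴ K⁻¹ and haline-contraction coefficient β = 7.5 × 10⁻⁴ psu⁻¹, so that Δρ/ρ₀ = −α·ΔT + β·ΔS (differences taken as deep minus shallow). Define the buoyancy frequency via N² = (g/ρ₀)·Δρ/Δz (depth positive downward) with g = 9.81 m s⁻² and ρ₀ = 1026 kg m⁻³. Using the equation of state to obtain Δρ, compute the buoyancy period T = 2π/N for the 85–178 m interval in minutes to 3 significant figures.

ΔT = +5.7 K, ΔS = +2.88 psu (deep − shallow).
Δρ/ρ₀ = −αΔT + βΔS = -6.84 × 10⁻⁴ + 2.16 × 10⁻³ = 1.476 × 10⁻³, so Δρ ≈ 1.514 kg m⁻³.
N² = (g/ρ₀)·Δρ/Δz = g·(Δρ/ρ₀)/Δz = 9.81 × 1.476 × 10⁻³ / 93 = 1.5569 × 10⁻⁴ s⁻².
N = √(1.5569 × 10⁻⁴) = 0.012478 rad s⁻¹ → T = 2π/N = 503.54 s = 8.3923 min ≈ 8.39 min.

8.39 min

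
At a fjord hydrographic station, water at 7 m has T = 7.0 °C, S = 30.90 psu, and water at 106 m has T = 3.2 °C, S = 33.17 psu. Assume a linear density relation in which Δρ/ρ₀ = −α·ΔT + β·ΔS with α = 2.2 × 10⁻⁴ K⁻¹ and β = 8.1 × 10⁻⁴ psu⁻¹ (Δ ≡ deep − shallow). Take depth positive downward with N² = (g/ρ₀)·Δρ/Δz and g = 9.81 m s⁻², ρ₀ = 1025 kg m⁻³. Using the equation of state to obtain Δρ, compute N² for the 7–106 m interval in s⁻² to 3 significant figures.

2.65 × 10⁻⁴ s⁻²

ΔT = -3.8 K, ΔS = +2.27 psu (deep − shallow).
Δρ/ρ₀ = −αΔT + βΔS = 8.36 × 10⁻⁴ + 1.8387 × 10⁻³ = 2.6747 × 10⁻³, so Δρ ≈ 2.742 kg m⁻³.
N² = (g/ρ₀)·Δρ/Δz = g·(Δρ/ρ₀)/Δz = 9.81 × 2.6747 × 10⁻³ / 99 = 2.6504 × 10⁻⁴ s⁻² ≈ 2.65 × 10⁻⁴ s⁻².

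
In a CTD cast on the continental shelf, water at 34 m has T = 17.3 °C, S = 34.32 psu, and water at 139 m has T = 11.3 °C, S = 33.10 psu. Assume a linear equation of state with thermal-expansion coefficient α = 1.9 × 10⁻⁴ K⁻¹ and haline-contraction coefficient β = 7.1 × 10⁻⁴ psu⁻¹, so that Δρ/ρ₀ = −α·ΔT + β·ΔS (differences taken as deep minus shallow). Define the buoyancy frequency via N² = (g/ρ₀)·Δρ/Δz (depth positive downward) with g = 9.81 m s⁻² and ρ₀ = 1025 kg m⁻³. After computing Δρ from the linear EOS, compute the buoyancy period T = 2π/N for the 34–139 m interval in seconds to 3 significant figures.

1.24 × 10³ s

ΔT = -6.0 K, ΔS = -1.22 psu (deep − shallow).
Δρ/ρ₀ = −αΔT + βΔS = 1.14 × 10⁻³ − 8.662 × 10⁻⁴ = 2.738 × 10⁻⁴, so Δρ ≈ 0.2806 kg m⁻³.
N² = (g/ρ₀)·Δρ/Δz = g·(Δρ/ρ₀)/Δz = 9.81 × 2.738 × 10⁻⁴ / 105 = 2.5581 × 10⁻⁵ s⁻².
N = √(2.5581 × 10⁻⁵) = 5.0578 × 10⁻³ rad s⁻¹ → T = 2π/N = 1.2423 × 10³ s ≈ 1.24 × 10³ s.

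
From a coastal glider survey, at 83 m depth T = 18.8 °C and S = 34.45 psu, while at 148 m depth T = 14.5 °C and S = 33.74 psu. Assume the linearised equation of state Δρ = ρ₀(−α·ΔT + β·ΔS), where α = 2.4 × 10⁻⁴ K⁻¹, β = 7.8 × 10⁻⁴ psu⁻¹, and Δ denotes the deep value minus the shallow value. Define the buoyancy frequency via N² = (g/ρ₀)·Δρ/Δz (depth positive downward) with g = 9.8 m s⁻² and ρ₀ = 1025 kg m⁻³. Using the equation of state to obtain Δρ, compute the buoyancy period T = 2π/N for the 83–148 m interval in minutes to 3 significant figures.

12.3 min

ΔT = -4.3 K, ΔS = -0.71 psu (deep − shallow).
Δρ/ρ₀ = −αΔT + βΔS = 1.032 × 10⁻³ − 5.538 × 10⁻⁴ = 4.782 × 10⁻⁴, so Δρ ≈ 0.4902 kg m⁻³.
N² = (g/ρ₀)·Δρ/Δz = g·(Δρ/ρ₀)/Δz = 9.8 × 4.782 × 10⁻⁴ / 65 = 7.2098 × 10⁻⁵ s⁻².
N = √(7.2098 × 10⁻⁵) = 8.4911 × 10⁻³ rad s⁻¹ → T = 2π/N = 739.97 s = 12.333 min ≈ 12.3 min.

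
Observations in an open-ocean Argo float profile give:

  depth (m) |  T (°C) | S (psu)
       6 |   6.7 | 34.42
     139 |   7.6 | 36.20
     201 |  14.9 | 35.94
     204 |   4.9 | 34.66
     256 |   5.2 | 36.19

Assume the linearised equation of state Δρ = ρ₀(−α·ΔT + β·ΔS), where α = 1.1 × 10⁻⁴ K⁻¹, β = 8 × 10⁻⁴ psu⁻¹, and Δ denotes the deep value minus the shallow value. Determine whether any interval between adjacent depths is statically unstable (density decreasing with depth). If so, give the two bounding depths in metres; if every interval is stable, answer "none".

139–201 m

Evaluate Δρ/ρ₀ = −αΔT + βΔS across each adjacent pair:
  6–139 m: −αΔT+βΔS = −(1.1 × 10⁻⁴)(+0.9)+(8 × 10⁻⁴)(+1.78) = 1.3 × 10⁻³ → stable
  139–201 m: −αΔT+βΔS = −(1.1 × 10⁻⁴)(+7.3)+(8 × 10⁻⁴)(-0.26) = -1.0 × 10⁻³ → UNSTABLE
  201–204 m: −αΔT+βΔS = −(1.1 × 10⁻⁴)(-10.0)+(8 × 10⁻⁴)(-1.28) = 7.6 × 10⁻⁵ → stable
  204–256 m: −αΔT+βΔS = −(1.1 × 10⁻⁴)(+0.3)+(8 × 10⁻⁴)(+1.53) = 1.2 × 10⁻³ → stable
The 139–201 m interval has Δρ < 0: lighter water underlies denser water.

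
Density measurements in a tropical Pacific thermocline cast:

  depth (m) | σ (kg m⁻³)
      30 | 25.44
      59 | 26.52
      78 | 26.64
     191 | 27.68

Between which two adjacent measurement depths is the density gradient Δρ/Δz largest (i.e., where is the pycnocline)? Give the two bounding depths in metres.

Compute the density gradient over each adjacent pair:
  30–59 m: Δρ/Δz = 1.08/29 = 0.037 kg m⁻⁴
  59–78 m: Δρ/Δz = 0.12/19 = 6.3 × 10⁻³ kg m⁻⁴
  78–191 m: Δρ/Δz = 1.04/113 = 9.2 × 10⁻³ kg m⁻⁴
The largest gradient is in the 30–59 m interval — the pycnocline.

30–59 m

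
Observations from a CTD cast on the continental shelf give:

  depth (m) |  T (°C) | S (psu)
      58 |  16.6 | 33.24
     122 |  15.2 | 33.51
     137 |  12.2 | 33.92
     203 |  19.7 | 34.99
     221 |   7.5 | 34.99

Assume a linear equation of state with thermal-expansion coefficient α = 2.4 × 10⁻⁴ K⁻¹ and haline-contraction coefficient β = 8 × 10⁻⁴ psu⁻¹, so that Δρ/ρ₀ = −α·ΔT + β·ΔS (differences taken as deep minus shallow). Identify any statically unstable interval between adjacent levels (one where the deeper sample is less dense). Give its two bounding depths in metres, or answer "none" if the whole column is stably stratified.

Evaluate Δρ/ρ₀ = −αΔT + βΔS across each adjacent pair:
  58–122 m: −αΔT+βΔS = −(2.4 × 10⁻⁴)(-1.4)+(8 × 10⁻⁴)(+0.27) = 5.5 × 10⁻⁴ → stable
  122–137 m: −αΔT+βΔS = −(2.4 × 10⁻⁴)(-3.0)+(8 × 10⁻⁴)(+0.41) = 1.0 × 10⁻³ → stable
  137–203 m: −αΔT+βΔS = −(2.4 × 10⁻⁴)(+7.5)+(8 × 10⁻⁴)(+1.07) = -9.4 × 10⁻⁴ → UNSTABLE
  203–221 m: −αΔT+βΔS = −(2.4 × 10⁻⁴)(-12.2)+(8 × 10⁻⁴)(+0.00) = 2.9 × 10⁻³ → stable
The 137–203 m interval has Δρ < 0: lighter water underlies denser water.

137–203 m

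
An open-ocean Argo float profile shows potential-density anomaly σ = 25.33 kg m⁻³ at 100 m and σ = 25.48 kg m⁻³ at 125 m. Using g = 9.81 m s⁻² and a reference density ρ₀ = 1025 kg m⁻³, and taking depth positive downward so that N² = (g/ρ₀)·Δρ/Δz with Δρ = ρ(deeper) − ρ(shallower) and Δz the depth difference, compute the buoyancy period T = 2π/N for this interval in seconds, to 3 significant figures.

829 s

Δρ = 1025.48 − 1025.33 = 0.15 kg m⁻³ over Δz = 125 − 100 = 25 m.
N² = (9.81/1025) × (0.15/25) = 5.7424 × 10⁻⁵ s⁻².
N = √(5.7424 × 10⁻⁵) = 7.5779 × 10⁻³ rad s⁻¹, so T = 2π/N = 829.15 s ≈ 829 s.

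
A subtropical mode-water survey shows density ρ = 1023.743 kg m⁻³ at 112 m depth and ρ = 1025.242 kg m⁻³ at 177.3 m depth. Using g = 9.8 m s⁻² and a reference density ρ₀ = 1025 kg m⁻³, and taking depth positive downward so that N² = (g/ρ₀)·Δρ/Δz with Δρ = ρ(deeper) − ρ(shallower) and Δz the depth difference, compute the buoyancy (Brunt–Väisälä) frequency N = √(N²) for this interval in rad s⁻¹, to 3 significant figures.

0.0148 rad s⁻¹

Δρ = 1025.242 − 1023.743 = 1.499 kg m⁻³ over Δz = 177.3 − 112 = 65.3 m.
N² = (9.8/1025) × (1.499/65.3) = 2.1948 × 10⁻⁴ s⁻².
N = √(2.1948 × 10⁻⁴) = 0.014815 rad s⁻¹ ≈ 0.0148 rad s⁻¹.
N² > 0, so the interval is statically stable.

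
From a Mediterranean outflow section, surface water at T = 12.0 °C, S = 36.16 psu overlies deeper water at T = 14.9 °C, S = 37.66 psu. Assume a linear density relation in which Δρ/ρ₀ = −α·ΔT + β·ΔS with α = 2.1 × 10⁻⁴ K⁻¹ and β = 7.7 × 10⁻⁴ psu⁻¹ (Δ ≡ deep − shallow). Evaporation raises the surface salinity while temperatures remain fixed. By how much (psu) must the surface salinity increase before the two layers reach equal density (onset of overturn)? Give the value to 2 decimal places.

0.71 psu

Neutral buoyancy requires −α(T_deep − T_surf) + β(S_deep − S_surf′) = 0.
S_surf′ = S_deep − (α/β)·ΔT = 37.66 − (2.1 × 10⁻⁴/7.7 × 10⁻⁴)·(+2.9) = 36.8691 psu.
Increase required: 36.8691 − 36.16 = 0.7091 psu.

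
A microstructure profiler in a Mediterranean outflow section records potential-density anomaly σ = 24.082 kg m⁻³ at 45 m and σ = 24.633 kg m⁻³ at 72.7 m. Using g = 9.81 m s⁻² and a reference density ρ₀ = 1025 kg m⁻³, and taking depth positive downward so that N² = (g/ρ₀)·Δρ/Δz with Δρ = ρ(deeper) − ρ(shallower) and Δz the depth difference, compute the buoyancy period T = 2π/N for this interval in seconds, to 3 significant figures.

455 s

Δρ = 1024.633 − 1024.082 = 0.551 kg m⁻³ over Δz = 72.7 − 45 = 27.7 m.
N² = (9.81/1025) × (0.551/27.7) = 1.9038 × 10⁻⁴ s⁻².
N = √(1.9038 × 10⁻⁴) = 0.013798 rad s⁻¹, so T = 2π/N = 455.37 s ≈ 455 s.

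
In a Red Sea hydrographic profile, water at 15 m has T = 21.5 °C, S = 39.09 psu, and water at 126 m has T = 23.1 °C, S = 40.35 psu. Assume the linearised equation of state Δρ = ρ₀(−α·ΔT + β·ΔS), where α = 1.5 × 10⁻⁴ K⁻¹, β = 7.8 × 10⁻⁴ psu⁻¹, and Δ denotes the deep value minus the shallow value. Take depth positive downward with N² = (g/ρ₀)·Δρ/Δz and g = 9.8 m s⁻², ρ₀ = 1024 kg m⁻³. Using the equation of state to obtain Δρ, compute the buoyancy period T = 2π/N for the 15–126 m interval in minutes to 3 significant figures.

ΔT = +1.6 K, ΔS = +1.26 psu (deep − shallow).
Δρ/ρ₀ = −αΔT + βΔS = -2.40 × 10⁻⁴ + 9.828 × 10⁻⁴ = 7.428 × 10⁻⁴, so Δρ ≈ 0.7606 kg m⁻³.
N² = (g/ρ₀)·Δρ/Δz = g·(Δρ/ρ₀)/Δz = 9.8 × 7.428 × 10⁻⁴ / 111 = 6.5581 × 10⁻⁵ s⁻².
N = √(6.5581 × 10⁻⁵) = 8.0982 × 10⁻³ rad s⁻¹ → T = 2π/N = 775.87 s = 12.931 min ≈ 12.9 min.

12.9 min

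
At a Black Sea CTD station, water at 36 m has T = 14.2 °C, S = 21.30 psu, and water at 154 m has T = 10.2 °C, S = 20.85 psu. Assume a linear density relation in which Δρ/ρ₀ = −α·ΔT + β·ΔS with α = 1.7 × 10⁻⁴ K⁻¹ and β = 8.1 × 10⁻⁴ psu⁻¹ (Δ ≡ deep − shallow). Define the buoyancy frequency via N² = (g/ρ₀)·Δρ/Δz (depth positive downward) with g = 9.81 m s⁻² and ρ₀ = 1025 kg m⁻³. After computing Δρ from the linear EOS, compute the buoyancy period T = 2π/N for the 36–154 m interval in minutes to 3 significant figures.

20.4 min

ΔT = -4.0 K, ΔS = -0.45 psu (deep − shallow).
Δρ/ρ₀ = −αΔT + βΔS = 6.80 × 10⁻⁴ − 3.645 × 10⁻⁴ = 3.155 × 10⁻⁴, so Δρ ≈ 0.3234 kg m⁻³.
N² = (g/ρ₀)·Δρ/Δz = g·(Δρ/ρ₀)/Δz = 9.81 × 3.155 × 10⁻⁴ / 118 = 2.6229 × 10⁻⁵ s⁻².
N = √(2.6229 × 10⁻⁵) = 5.1214 × 10⁻³ rad s⁻¹ → T = 2π/N = 1.2268 × 10³ s = 20.447 min ≈ 20.4 min.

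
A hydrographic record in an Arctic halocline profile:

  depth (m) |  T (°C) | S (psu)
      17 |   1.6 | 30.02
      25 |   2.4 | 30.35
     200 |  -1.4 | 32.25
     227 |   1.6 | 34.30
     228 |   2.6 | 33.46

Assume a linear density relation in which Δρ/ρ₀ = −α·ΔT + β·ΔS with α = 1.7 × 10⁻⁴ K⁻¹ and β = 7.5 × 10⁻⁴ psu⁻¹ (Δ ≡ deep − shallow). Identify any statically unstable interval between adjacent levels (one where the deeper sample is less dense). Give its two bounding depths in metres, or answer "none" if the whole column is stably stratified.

Evaluate Δρ/ρ₀ = −αΔT + βΔS across each adjacent pair:
  17–25 m: −αΔT+βΔS = −(1.7 × 10⁻⁴)(+0.8)+(7.5 × 10⁻⁴)(+0.33) = 1.1 × 10⁻⁴ → stable
  25–200 m: −αΔT+βΔS = −(1.7 × 10⁻⁴)(-3.8)+(7.5 × 10⁻⁴)(+1.90) = 2.1 × 10⁻³ → stable
  200–227 m: −αΔT+βΔS = −(1.7 × 10⁻⁴)(+3.0)+(7.5 × 10⁻⁴)(+2.05) = 1.0 × 10⁻³ → stable
  227–228 m: −αΔT+βΔS = −(1.7 × 10⁻⁴)(+1.0)+(7.5 × 10⁻⁴)(-0.84) = -8.0 × 10⁻⁴ → UNSTABLE
The 227–228 m interval has Δρ < 0: lighter water underlies denser water.

227–228 m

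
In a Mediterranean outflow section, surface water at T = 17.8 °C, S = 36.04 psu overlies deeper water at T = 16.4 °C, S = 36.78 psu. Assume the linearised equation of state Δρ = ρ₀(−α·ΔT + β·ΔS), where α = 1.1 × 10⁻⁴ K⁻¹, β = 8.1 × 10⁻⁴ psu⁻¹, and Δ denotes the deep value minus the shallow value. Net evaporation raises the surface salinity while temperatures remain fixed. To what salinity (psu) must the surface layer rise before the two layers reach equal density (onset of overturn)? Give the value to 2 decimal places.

36.97 psu

Neutral buoyancy requires −α(T_deep − T_surf) + β(S_deep − S_surf′) = 0.
S_surf′ = S_deep − (α/β)·ΔT = 36.78 − (1.1 × 10⁻⁴/8.1 × 10⁻⁴)·(-1.4) = 36.9701 psu.
Increase required: 36.9701 − 36.04 = 0.9301 psu.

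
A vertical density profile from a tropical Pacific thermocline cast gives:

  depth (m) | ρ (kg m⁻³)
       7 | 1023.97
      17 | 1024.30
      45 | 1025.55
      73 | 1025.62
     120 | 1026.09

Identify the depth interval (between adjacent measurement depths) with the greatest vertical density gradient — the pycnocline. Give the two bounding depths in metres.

Compute the density gradient over each adjacent pair:
  7–17 m: Δρ/Δz = 0.33/10 = 0.033 kg m⁻⁴
  17–45 m: Δρ/Δz = 1.25/28 = 0.045 kg m⁻⁴
  45–73 m: Δρ/Δz = 0.07/28 = 2.5 × 10⁻³ kg m⁻⁴
  73–120 m: Δρ/Δz = 0.47/47 = 0.010 kg m⁻⁴
The largest gradient is in the 17–45 m interval — the pycnocline.

17–45 m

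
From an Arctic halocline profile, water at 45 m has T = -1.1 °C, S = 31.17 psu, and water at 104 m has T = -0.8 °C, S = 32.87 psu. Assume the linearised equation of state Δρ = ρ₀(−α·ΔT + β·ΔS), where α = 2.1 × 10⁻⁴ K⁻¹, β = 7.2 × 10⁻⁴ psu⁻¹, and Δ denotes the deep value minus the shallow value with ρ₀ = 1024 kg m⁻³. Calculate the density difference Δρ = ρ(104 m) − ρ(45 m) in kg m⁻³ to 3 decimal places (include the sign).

ΔT = +0.3 K, ΔS = +1.70 psu (deep − shallow).
Δρ/ρ₀ = −(2.1 × 10⁻⁴)(+0.3) + (7.2 × 10⁻⁴)(+1.70) = 1.161 × 10⁻³.
Δρ = 1024 × (1.161 × 10⁻³) = +1.189 kg m⁻³.
Positive Δρ: denser below, stable.

+1.189 kg m⁻³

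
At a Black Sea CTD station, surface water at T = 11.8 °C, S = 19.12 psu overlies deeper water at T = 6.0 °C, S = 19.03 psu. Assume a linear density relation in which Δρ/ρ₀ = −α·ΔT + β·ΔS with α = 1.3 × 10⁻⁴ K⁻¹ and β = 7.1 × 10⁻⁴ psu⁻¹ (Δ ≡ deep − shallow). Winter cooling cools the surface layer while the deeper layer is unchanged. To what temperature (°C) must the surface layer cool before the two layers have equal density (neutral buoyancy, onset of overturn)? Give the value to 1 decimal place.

6.5 °C

Neutral buoyancy requires Δρ = 0, i.e. −α(T_deep − T_surf′) + β(S_deep − S_surf) = 0.
T_surf′ = T_deep − (β/α)·ΔS = 6.0 − (7.1 × 10⁻⁴/1.3 × 10⁻⁴)·(-0.09) = 6.492 °C.
Cooling required: 11.8 − (6.492) = 5.308 °C.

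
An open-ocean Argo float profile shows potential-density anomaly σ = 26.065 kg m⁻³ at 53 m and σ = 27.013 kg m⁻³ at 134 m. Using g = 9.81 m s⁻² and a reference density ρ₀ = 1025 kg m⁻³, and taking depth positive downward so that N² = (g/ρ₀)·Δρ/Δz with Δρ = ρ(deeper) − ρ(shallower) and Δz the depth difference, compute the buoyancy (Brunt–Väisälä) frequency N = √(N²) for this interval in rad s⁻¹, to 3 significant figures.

Δρ = 1027.013 − 1026.065 = 0.948 kg m⁻³ over Δz = 134 − 53 = 81 m.
N² = (9.81/1025) × (0.948/81) = 1.1201 × 10⁻⁴ s⁻².
N = √(1.1201 × 10⁻⁴) = 0.010583 rad s⁻¹ ≈ 0.0106 rad s⁻¹.
A positive N² confirms static stability across the interval.

0.0106 rad s⁻¹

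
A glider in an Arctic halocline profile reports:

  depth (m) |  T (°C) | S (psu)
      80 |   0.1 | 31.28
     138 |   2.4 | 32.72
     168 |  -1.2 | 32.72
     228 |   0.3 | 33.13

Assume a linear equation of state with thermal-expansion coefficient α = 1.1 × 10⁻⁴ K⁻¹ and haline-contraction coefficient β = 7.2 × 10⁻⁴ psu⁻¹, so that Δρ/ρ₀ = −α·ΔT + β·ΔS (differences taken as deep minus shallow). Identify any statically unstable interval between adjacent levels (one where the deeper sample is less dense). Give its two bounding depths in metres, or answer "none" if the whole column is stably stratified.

none

Evaluate Δρ/ρ₀ = −αΔT + βΔS across each adjacent pair:
  80–138 m: −αΔT+βΔS = −(1.1 × 10⁻⁴)(+2.3)+(7.2 × 10⁻⁴)(+1.44) = 7.8 × 10⁻⁴ → stable
  138–168 m: −αΔT+βΔS = −(1.1 × 10⁻⁴)(-3.6)+(7.2 × 10⁻⁴)(+0.00) = 4.0 × 10⁻⁴ → stable
  168–228 m: −αΔT+βΔS = −(1.1 × 10⁻⁴)(+1.5)+(7.2 × 10⁻⁴)(+0.41) = 1.3 × 10⁻⁴ → stable
Every interval has Δρ > 0: the column is stably stratified throughout.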